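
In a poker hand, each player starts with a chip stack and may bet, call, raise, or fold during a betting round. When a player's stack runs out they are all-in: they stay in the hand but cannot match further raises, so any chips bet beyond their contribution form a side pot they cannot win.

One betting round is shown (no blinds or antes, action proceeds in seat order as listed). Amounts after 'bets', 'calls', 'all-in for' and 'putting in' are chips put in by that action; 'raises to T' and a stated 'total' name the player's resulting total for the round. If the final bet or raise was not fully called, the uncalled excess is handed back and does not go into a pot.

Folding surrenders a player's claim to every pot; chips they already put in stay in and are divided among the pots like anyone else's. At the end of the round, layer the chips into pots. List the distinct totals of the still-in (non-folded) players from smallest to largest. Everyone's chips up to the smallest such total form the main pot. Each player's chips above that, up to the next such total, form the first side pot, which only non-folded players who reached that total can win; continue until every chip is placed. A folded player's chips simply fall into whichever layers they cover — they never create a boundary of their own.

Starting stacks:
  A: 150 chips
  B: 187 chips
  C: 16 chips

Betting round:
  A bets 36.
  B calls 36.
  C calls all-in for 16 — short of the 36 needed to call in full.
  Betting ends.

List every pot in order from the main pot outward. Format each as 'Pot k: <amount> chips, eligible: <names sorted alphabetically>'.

Pot 1: 48 chips, eligible: A, B, C
Pot 2: 40 chips, eligible: A, B

Derivation:
Contributions: A=36, B=36, C=16
Pot levels (distinct totals of non-folded players): 16, 36
Layer 1-16: 16 each from A, B, C = 16*3 = 48 chips; eligible A, B, C
Layer 17-36: 20 each from A, B = 20*2 = 40 chips; eligible A, B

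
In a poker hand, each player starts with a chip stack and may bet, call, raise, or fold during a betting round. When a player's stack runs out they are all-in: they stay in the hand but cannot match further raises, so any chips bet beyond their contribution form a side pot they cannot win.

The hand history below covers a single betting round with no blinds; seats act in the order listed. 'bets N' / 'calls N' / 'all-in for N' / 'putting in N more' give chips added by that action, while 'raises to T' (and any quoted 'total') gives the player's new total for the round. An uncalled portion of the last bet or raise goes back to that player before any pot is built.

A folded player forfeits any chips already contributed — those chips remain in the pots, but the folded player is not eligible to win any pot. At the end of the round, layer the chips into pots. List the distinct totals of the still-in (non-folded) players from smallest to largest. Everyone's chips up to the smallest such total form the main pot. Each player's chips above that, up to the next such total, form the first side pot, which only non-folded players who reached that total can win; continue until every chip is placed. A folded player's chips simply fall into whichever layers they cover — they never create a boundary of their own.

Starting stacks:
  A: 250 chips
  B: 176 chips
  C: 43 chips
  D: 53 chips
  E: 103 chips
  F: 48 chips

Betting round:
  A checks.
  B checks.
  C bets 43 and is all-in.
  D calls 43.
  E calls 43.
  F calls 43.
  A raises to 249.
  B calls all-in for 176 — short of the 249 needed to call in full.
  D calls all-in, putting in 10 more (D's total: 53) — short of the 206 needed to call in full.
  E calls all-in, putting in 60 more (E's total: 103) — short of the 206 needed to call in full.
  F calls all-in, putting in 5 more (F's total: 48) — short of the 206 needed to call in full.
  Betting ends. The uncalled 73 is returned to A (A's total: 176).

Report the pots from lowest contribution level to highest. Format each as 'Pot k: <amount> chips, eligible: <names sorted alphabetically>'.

Contributions (after 73 returned to A): A=176, B=176, C=43, D=53, E=103, F=48
Pot levels (distinct totals of non-folded players): 43, 48, 53, 103, 176
Layer 1-43: 43 each from A, B, C, D, E, F = 43*6 = 258 chips; eligible A, B, C, D, E, F
Layer 44-48: 5 each from A, B, D, E, F = 5*5 = 25 chips; eligible A, B, D, E, F
Layer 49-53: 5 each from A, B, D, E = 5*4 = 20 chips; eligible A, B, D, E
Layer 54-103: 50 each from A, B, E = 50*3 = 150 chips; eligible A, B, E
Layer 104-176: 73 each from A, B = 73*2 = 146 chips; eligible A, B

Pot 1: 258 chips, eligible: A, B, C, D, E, F
Pot 2: 25 chips, eligible: A, B, D, E, F
Pot 3: 20 chips, eligible: A, B, D, E
Pot 4: 150 chips, eligible: A, B, E
Pot 5: 146 chips, eligible: A, B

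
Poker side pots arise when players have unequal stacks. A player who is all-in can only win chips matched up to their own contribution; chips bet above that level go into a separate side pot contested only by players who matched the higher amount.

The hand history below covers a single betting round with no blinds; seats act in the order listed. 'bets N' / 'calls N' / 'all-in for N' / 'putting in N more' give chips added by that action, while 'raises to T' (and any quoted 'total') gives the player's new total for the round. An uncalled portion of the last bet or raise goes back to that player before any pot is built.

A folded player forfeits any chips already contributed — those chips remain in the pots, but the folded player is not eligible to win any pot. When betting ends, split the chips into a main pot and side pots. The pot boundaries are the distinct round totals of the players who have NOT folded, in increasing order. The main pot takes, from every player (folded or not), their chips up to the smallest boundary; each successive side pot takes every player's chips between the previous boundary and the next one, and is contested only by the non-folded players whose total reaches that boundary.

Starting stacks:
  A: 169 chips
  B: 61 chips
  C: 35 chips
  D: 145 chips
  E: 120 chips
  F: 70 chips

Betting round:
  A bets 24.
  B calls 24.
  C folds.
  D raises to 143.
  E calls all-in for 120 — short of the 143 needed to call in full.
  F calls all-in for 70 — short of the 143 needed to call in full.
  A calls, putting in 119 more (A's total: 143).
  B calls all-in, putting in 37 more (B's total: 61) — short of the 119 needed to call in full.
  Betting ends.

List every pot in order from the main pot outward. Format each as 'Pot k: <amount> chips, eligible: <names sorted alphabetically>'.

Contributions: A=143, B=61, D=143, E=120, F=70
Folded: C
Pot levels (distinct totals of non-folded players): 61, 70, 120, 143
Layer 1-61: 61 each from A, B, D, E, F = 61*5 = 305 chips; eligible A, B, D, E, F
Layer 62-70: 9 each from A, D, E, F = 9*4 = 36 chips; eligible A, D, E, F
Layer 71-120: 50 each from A, D, E = 50*3 = 150 chips; eligible A, D, E
Layer 121-143: 23 each from A, D = 23*2 = 46 chips; eligible A, D

Pot 1: 305 chips, eligible: A, B, D, E, F
Pot 2: 36 chips, eligible: A, D, E, F
Pot 3: 150 chips, eligible: A, D, E
Pot 4: 46 chips, eligible: A, D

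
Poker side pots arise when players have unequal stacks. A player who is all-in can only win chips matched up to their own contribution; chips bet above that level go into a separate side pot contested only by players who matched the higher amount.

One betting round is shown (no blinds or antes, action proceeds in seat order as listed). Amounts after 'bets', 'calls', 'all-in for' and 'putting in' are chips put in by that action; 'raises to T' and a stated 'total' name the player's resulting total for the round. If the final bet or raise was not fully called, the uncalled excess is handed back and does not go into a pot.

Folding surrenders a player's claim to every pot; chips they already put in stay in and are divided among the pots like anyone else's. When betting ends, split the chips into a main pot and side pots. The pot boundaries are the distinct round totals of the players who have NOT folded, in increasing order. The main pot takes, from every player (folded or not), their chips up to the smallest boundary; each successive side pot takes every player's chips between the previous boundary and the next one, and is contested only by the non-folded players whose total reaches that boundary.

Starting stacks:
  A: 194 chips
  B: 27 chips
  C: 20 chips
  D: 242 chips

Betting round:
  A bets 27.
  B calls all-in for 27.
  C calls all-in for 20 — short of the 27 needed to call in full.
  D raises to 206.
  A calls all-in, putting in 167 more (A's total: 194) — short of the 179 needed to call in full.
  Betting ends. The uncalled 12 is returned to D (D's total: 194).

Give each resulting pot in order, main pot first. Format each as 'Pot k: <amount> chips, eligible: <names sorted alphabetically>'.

Pot 1: 80 chips, eligible: A, B, C, D
Pot 2: 21 chips, eligible: A, B, D
Pot 3: 334 chips, eligible: A, D

Derivation:
Contributions (after 12 returned to D): A=194, B=27, C=20, D=194
Pot levels (distinct totals of non-folded players): 20, 27, 194
Layer 1-20: 20 each from A, B, C, D = 20*4 = 80 chips; eligible A, B, C, D
Layer 21-27: 7 each from A, B, D = 7*3 = 21 chips; eligible A, B, D
Layer 28-194: 167 each from A, D = 167*2 = 334 chips; eligible A, D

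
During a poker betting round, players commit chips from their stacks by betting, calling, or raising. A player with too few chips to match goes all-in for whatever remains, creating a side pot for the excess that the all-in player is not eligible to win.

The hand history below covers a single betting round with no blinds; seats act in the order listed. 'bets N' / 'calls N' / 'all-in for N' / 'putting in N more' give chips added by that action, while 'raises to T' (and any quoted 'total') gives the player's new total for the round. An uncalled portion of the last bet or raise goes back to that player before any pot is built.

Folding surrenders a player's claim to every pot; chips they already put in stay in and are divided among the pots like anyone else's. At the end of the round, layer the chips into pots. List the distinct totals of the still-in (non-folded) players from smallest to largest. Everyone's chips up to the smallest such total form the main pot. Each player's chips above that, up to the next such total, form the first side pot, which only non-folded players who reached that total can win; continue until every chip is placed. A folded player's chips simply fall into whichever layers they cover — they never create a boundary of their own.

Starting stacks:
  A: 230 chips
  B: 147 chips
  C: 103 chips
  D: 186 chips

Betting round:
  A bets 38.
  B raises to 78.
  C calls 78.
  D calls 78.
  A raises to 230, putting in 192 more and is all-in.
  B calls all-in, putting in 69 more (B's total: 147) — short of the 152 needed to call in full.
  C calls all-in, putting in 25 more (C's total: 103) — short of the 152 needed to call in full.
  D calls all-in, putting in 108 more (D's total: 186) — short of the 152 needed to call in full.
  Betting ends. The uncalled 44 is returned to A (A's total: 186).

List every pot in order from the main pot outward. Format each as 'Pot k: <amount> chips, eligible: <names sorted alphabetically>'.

Contributions (after 44 returned to A): A=186, B=147, C=103, D=186
Pot levels (distinct totals of non-folded players): 103, 147, 186
Layer 1-103: 103 each from A, B, C, D = 103*4 = 412 chips; eligible A, B, C, D
Layer 104-147: 44 each from A, B, D = 44*3 = 132 chips; eligible A, B, D
Layer 148-186: 39 each from A, D = 39*2 = 78 chips; eligible A, D

Pot 1: 412 chips, eligible: A, B, C, D
Pot 2: 132 chips, eligible: A, B, D
Pot 3: 78 chips, eligible: A, D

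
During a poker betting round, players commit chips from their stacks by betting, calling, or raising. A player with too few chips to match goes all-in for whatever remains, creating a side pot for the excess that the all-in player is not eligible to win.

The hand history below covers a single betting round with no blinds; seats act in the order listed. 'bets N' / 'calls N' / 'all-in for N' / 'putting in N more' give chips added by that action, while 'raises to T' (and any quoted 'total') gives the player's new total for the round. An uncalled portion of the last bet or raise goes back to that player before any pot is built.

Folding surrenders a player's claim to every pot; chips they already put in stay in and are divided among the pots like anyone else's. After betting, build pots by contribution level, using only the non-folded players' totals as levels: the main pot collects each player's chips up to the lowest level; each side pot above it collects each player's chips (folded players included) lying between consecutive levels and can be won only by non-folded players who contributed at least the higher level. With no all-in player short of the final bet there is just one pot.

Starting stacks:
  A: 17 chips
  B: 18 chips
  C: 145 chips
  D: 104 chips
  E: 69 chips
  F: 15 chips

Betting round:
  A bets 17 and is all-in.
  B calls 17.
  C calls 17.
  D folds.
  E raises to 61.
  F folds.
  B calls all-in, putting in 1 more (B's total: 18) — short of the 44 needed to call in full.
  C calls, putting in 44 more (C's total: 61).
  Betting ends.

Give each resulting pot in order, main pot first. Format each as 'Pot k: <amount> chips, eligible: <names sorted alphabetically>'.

Pot 1: 68 chips, eligible: A, B, C, E
Pot 2: 3 chips, eligible: B, C, E
Pot 3: 86 chips, eligible: C, E

Derivation:
Contributions: A=17, B=18, C=61, E=61
Folded: D, F
Pot levels (distinct totals of non-folded players): 17, 18, 61
Layer 1-17: 17 each from A, B, C, E = 17*4 = 68 chips; eligible A, B, C, E
Layer 18-18: 1 each from B, C, E = 1*3 = 3 chips; eligible B, C, E
Layer 19-61: 43 each from C, E = 43*2 = 86 chips; eligible C, E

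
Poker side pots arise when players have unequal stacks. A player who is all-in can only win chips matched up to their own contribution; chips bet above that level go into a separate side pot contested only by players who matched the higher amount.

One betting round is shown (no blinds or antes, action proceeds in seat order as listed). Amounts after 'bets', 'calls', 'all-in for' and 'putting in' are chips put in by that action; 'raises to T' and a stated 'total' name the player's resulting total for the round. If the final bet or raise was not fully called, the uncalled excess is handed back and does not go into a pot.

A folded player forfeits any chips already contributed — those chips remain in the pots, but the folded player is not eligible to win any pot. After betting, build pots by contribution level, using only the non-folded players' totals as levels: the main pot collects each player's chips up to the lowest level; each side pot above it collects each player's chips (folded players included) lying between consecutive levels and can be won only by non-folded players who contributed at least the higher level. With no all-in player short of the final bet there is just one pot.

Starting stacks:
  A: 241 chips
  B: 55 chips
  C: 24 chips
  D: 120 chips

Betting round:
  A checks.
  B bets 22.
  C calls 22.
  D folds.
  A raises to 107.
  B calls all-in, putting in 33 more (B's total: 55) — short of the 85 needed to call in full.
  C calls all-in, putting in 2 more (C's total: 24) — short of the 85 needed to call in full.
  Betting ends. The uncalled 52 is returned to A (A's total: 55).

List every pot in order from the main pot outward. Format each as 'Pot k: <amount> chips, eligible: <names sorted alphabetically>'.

Contributions (after 52 returned to A): A=55, B=55, C=24
Folded: D
Pot levels (distinct totals of non-folded players): 24, 55
Layer 1-24: 24 each from A, B, C = 24*3 = 72 chips; eligible A, B, C
Layer 25-55: 31 each from A, B = 31*2 = 62 chips; eligible A, B

Pot 1: 72 chips, eligible: A, B, C
Pot 2: 62 chips, eligible: A, B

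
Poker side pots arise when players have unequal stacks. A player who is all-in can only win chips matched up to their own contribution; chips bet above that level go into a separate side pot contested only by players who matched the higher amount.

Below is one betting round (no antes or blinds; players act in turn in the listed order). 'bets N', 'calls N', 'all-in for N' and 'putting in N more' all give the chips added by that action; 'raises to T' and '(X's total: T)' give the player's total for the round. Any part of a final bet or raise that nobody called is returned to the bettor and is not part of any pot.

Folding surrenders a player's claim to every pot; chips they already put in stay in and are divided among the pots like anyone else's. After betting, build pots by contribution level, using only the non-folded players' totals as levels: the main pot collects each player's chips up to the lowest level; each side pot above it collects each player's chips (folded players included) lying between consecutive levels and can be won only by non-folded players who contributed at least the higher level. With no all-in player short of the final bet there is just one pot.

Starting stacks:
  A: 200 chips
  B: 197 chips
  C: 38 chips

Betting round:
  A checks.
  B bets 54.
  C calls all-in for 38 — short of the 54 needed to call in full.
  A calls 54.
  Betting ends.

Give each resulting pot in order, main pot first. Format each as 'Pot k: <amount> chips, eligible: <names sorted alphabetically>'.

Pot 1: 114 chips, eligible: A, B, C
Pot 2: 32 chips, eligible: A, B

Derivation:
Contributions: A=54, B=54, C=38
Pot levels (distinct totals of non-folded players): 38, 54
Layer 1-38: 38 each from A, B, C = 38*3 = 114 chips; eligible A, B, C
Layer 39-54: 16 each from A, B = 16*2 = 32 chips; eligible A, B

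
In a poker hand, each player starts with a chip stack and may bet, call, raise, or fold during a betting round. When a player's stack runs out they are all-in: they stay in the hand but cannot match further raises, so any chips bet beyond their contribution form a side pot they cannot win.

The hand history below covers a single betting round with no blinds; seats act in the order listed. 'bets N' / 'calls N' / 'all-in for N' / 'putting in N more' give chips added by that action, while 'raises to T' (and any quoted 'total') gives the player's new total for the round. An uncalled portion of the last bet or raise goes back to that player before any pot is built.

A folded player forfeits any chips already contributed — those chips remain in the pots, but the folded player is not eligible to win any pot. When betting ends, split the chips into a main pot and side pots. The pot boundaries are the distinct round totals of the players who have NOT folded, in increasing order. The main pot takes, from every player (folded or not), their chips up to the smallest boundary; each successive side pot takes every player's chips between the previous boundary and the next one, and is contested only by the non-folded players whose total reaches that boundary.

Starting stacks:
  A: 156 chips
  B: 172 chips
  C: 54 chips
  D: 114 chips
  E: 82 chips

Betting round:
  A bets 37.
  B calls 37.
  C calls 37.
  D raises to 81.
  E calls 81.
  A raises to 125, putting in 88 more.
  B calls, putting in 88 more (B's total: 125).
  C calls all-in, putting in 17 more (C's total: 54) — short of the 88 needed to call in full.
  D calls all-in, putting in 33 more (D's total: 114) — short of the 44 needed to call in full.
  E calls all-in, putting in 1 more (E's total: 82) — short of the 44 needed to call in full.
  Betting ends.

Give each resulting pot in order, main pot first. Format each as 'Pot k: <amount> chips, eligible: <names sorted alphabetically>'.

Pot 1: 270 chips, eligible: A, B, C, D, E
Pot 2: 112 chips, eligible: A, B, D, E
Pot 3: 96 chips, eligible: A, B, D
Pot 4: 22 chips, eligible: A, B

Derivation:
Contributions: A=125, B=125, C=54, D=114, E=82
Pot levels (distinct totals of non-folded players): 54, 82, 114, 125
Layer 1-54: 54 each from A, B, C, D, E = 54*5 = 270 chips; eligible A, B, C, D, E
Layer 55-82: 28 each from A, B, D, E = 28*4 = 112 chips; eligible A, B, D, E
Layer 83-114: 32 each from A, B, D = 32*3 = 96 chips; eligible A, B, D
Layer 115-125: 11 each from A, B = 11*2 = 22 chips; eligible A, B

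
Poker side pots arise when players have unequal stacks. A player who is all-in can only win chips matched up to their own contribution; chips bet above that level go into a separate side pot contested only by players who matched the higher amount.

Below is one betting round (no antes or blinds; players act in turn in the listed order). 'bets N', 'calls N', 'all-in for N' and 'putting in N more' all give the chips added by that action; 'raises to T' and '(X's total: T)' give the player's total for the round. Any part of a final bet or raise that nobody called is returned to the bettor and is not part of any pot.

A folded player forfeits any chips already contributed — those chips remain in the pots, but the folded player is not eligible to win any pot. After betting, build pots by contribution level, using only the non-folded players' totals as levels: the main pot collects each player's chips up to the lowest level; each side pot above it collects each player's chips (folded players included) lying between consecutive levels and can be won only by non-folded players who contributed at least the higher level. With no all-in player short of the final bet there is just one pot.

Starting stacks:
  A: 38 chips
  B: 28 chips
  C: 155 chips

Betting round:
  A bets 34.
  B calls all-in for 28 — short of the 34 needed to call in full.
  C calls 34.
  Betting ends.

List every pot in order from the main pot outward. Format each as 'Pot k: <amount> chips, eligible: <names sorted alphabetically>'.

Contributions: A=34, B=28, C=34
Pot levels (distinct totals of non-folded players): 28, 34
Layer 1-28: 28 each from A, B, C = 28*3 = 84 chips; eligible A, B, C
Layer 29-34: 6 each from A, C = 6*2 = 12 chips; eligible A, C

Pot 1: 84 chips, eligible: A, B, C
Pot 2: 12 chips, eligible: A, C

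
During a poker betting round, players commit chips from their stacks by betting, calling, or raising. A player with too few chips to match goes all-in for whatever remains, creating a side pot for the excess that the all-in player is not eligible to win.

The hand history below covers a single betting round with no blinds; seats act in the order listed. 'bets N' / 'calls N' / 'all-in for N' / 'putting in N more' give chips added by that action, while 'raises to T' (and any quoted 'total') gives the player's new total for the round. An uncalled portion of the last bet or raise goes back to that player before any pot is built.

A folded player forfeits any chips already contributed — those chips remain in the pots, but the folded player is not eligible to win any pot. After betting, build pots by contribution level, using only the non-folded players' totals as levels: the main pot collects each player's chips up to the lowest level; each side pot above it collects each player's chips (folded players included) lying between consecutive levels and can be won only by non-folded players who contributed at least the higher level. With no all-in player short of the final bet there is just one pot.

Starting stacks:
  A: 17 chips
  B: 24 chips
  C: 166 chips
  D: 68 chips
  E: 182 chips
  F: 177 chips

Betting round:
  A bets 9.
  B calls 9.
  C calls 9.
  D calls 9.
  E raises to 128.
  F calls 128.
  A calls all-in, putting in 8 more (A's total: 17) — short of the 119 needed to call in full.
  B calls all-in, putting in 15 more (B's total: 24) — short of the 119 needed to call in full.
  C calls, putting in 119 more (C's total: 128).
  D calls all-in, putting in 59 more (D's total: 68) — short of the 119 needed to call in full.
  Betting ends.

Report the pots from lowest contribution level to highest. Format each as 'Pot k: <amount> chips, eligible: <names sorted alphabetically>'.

Pot 1: 102 chips, eligible: A, B, C, D, E, F
Pot 2: 35 chips, eligible: B, C, D, E, F
Pot 3: 176 chips, eligible: C, D, E, F
Pot 4: 180 chips, eligible: C, E, F

Derivation:
Contributions: A=17, B=24, C=128, D=68, E=128, F=128
Pot levels (distinct totals of non-folded players): 17, 24, 68, 128
Layer 1-17: 17 each from A, B, C, D, E, F = 17*6 = 102 chips; eligible A, B, C, D, E, F
Layer 18-24: 7 each from B, C, D, E, F = 7*5 = 35 chips; eligible B, C, D, E, F
Layer 25-68: 44 each from C, D, E, F = 44*4 = 176 chips; eligible C, D, E, F
Layer 69-128: 60 each from C, E, F = 60*3 = 180 chips; eligible C, E, F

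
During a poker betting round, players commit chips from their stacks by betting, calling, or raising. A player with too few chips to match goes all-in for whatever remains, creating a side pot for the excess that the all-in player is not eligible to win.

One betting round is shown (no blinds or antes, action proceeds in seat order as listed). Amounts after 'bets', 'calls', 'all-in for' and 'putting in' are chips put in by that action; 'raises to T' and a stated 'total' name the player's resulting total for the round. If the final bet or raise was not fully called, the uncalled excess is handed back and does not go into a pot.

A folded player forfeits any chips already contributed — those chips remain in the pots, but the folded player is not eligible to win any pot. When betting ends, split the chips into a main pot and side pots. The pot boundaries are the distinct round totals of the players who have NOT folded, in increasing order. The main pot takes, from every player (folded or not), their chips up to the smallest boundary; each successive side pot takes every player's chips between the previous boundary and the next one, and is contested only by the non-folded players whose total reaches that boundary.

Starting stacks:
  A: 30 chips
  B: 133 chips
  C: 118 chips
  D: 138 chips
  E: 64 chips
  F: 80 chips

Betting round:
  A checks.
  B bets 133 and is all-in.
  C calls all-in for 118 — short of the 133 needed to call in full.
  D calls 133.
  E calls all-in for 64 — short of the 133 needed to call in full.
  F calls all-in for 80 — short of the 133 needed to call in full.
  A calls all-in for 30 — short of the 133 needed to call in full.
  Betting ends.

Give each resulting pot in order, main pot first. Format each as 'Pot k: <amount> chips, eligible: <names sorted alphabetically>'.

Pot 1: 180 chips, eligible: A, B, C, D, E, F
Pot 2: 170 chips, eligible: B, C, D, E, F
Pot 3: 64 chips, eligible: B, C, D, F
Pot 4: 114 chips, eligible: B, C, D
Pot 5: 30 chips, eligible: B, D

Derivation:
Contributions: A=30, B=133, C=118, D=133, E=64, F=80
Pot levels (distinct totals of non-folded players): 30, 64, 80, 118, 133
Layer 1-30: 30 each from A, B, C, D, E, F = 30*6 = 180 chips; eligible A, B, C, D, E, F
Layer 31-64: 34 each from B, C, D, E, F = 34*5 = 170 chips; eligible B, C, D, E, F
Layer 65-80: 16 each from B, C, D, F = 16*4 = 64 chips; eligible B, C, D, F
Layer 81-118: 38 each from B, C, D = 38*3 = 114 chips; eligible B, C, D
Layer 119-133: 15 each from B, D = 15*2 = 30 chips; eligible B, D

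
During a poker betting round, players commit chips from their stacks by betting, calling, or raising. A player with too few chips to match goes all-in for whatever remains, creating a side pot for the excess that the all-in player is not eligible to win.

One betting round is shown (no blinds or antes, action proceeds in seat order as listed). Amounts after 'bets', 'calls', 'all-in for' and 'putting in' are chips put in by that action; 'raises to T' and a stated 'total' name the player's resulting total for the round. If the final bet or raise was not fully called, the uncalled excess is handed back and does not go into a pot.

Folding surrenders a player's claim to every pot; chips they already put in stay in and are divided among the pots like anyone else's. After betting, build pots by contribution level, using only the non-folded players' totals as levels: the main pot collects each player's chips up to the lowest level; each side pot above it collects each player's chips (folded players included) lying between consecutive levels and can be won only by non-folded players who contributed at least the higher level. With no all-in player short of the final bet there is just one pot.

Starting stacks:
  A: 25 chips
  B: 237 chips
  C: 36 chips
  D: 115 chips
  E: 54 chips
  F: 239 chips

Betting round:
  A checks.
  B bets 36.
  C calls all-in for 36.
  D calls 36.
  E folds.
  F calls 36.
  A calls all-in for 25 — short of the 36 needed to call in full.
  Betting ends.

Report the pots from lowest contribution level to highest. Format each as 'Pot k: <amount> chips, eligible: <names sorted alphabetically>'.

Pot 1: 125 chips, eligible: A, B, C, D, F
Pot 2: 44 chips, eligible: B, C, D, F

Derivation:
Contributions: A=25, B=36, C=36, D=36, F=36
Folded: E
Pot levels (distinct totals of non-folded players): 25, 36
Layer 1-25: 25 each from A, B, C, D, F = 25*5 = 125 chips; eligible A, B, C, D, F
Layer 26-36: 11 each from B, C, D, F = 11*4 = 44 chips; eligible B, C, D, F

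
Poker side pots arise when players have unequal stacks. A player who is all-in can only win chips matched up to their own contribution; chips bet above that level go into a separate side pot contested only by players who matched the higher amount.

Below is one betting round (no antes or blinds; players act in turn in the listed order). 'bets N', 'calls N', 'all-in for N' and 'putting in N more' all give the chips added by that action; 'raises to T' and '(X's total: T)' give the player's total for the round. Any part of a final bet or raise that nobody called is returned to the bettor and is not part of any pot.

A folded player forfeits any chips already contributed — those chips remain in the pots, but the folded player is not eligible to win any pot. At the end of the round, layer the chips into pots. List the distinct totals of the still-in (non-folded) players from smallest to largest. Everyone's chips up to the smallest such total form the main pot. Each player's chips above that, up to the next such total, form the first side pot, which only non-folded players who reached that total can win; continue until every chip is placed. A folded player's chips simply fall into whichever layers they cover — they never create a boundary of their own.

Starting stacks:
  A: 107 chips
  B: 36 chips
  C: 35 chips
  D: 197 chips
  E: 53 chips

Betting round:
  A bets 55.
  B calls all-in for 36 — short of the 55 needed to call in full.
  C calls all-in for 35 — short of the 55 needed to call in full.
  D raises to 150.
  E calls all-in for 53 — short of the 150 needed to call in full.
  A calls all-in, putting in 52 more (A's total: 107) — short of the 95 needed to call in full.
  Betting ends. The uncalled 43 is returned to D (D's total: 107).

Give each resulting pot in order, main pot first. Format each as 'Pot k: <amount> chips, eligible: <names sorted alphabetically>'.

Pot 1: 175 chips, eligible: A, B, C, D, E
Pot 2: 4 chips, eligible: A, B, D, E
Pot 3: 51 chips, eligible: A, D, E
Pot 4: 108 chips, eligible: A, D

Derivation:
Contributions (after 43 returned to D): A=107, B=36, C=35, D=107, E=53
Pot levels (distinct totals of non-folded players): 35, 36, 53, 107
Layer 1-35: 35 each from A, B, C, D, E = 35*5 = 175 chips; eligible A, B, C, D, E
Layer 36-36: 1 each from A, B, D, E = 1*4 = 4 chips; eligible A, B, D, E
Layer 37-53: 17 each from A, D, E = 17*3 = 51 chips; eligible A, D, E
Layer 54-107: 54 each from A, D = 54*2 = 108 chips; eligible A, D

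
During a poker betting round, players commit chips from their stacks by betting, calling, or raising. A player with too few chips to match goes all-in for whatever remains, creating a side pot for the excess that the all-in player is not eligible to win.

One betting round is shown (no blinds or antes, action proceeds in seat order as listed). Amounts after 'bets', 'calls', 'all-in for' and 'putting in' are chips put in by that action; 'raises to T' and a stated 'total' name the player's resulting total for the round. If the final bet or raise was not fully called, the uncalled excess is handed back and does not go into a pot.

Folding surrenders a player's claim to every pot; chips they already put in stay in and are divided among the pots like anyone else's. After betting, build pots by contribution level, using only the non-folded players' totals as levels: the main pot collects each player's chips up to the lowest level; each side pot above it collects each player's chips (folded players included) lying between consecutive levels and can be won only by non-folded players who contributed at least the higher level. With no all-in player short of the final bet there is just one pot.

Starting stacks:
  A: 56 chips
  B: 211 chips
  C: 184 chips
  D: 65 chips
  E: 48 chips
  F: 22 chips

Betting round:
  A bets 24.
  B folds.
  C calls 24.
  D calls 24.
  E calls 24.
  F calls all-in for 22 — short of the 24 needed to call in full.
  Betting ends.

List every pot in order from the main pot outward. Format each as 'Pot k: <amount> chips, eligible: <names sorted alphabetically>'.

Contributions: A=24, C=24, D=24, E=24, F=22
Folded: B
Pot levels (distinct totals of non-folded players): 22, 24
Layer 1-22: 22 each from A, C, D, E, F = 22*5 = 110 chips; eligible A, C, D, E, F
Layer 23-24: 2 each from A, C, D, E = 2*4 = 8 chips; eligible A, C, D, E

Pot 1: 110 chips, eligible: A, C, D, E, F
Pot 2: 8 chips, eligible: A, C, D, E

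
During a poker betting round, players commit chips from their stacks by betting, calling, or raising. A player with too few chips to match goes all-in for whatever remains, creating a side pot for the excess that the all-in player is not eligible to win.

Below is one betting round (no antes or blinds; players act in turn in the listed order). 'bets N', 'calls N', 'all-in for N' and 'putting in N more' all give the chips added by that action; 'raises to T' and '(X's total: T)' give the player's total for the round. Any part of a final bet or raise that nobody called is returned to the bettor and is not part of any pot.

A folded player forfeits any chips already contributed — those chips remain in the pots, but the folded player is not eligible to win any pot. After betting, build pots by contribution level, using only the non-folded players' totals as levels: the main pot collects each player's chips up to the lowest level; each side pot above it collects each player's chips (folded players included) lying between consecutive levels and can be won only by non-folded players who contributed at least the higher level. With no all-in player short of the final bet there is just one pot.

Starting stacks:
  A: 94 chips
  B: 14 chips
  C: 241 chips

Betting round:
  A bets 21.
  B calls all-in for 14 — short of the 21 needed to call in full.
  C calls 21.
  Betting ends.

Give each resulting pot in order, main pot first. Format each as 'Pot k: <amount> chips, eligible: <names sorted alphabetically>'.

Contributions: A=21, B=14, C=21
Pot levels (distinct totals of non-folded players): 14, 21
Layer 1-14: 14 each from A, B, C = 14*3 = 42 chips; eligible A, B, C
Layer 15-21: 7 each from A, C = 7*2 = 14 chips; eligible A, C

Pot 1: 42 chips, eligible: A, B, C
Pot 2: 14 chips, eligible: A, C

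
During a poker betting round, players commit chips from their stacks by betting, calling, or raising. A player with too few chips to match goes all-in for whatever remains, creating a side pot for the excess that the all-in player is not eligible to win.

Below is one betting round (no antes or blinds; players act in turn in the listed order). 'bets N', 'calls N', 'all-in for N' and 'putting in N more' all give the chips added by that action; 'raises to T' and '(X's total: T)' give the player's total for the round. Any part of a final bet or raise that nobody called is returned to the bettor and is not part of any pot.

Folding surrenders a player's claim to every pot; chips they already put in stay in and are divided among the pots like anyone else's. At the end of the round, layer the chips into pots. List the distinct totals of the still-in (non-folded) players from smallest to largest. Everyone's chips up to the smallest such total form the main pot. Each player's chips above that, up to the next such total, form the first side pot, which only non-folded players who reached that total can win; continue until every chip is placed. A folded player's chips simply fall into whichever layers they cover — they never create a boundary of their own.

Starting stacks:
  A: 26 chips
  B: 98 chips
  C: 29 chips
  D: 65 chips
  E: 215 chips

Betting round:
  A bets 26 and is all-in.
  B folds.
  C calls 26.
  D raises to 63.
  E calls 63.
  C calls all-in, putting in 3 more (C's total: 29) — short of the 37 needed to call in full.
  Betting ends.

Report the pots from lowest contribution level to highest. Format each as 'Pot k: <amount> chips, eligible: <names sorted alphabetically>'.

Pot 1: 104 chips, eligible: A, C, D, E
Pot 2: 9 chips, eligible: C, D, E
Pot 3: 68 chips, eligible: D, E

Derivation:
Contributions: A=26, C=29, D=63, E=63
Folded: B
Pot levels (distinct totals of non-folded players): 26, 29, 63
Layer 1-26: 26 each from A, C, D, E = 26*4 = 104 chips; eligible A, C, D, E
Layer 27-29: 3 each from C, D, E = 3*3 = 9 chips; eligible C, D, E
Layer 30-63: 34 each from D, E = 34*2 = 68 chips; eligible D, E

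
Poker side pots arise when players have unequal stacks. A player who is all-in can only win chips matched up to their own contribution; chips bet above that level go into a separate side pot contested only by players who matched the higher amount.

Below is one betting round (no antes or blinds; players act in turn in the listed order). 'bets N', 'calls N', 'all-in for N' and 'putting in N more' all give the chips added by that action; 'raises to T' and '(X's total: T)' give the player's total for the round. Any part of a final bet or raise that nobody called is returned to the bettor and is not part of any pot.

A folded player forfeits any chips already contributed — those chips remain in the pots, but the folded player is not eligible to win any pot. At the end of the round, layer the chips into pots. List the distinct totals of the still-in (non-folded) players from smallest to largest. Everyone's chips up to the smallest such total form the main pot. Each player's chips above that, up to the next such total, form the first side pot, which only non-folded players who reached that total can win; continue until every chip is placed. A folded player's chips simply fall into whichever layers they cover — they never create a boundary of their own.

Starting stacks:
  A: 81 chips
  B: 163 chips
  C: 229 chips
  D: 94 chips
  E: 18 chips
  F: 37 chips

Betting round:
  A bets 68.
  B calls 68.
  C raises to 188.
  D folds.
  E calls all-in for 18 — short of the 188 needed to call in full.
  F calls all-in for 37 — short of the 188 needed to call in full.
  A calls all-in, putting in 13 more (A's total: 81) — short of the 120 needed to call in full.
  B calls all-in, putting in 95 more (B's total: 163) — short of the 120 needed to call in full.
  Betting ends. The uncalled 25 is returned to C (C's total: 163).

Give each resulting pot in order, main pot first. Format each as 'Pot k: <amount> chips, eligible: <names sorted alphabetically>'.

Pot 1: 90 chips, eligible: A, B, C, E, F
Pot 2: 76 chips, eligible: A, B, C, F
Pot 3: 132 chips, eligible: A, B, C
Pot 4: 164 chips, eligible: B, C

Derivation:
Contributions (after 25 returned to C): A=81, B=163, C=163, E=18, F=37
Folded: D
Pot levels (distinct totals of non-folded players): 18, 37, 81, 163
Layer 1-18: 18 each from A, B, C, E, F = 18*5 = 90 chips; eligible A, B, C, E, F
Layer 19-37: 19 each from A, B, C, F = 19*4 = 76 chips; eligible A, B, C, F
Layer 38-81: 44 each from A, B, C = 44*3 = 132 chips; eligible A, B, C
Layer 82-163: 82 each from B, C = 82*2 = 164 chips; eligible B, C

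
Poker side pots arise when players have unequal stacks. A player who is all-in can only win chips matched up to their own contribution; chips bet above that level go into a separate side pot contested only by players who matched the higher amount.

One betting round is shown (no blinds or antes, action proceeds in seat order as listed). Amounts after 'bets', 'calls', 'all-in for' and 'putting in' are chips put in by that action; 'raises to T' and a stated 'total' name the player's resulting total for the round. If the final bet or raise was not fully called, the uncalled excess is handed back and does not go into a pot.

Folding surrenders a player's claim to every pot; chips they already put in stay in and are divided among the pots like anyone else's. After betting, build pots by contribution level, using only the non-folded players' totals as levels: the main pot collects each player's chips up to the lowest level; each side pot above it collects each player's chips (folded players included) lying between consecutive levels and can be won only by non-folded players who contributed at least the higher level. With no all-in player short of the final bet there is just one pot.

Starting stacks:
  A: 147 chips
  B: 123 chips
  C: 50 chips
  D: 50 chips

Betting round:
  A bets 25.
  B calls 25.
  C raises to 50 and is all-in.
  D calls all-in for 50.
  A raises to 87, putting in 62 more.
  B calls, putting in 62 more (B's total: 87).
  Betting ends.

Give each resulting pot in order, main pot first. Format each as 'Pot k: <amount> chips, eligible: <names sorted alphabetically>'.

Pot 1: 200 chips, eligible: A, B, C, D
Pot 2: 74 chips, eligible: A, B

Derivation:
Contributions: A=87, B=87, C=50, D=50
Pot levels (distinct totals of non-folded players): 50, 87
Layer 1-50: 50 each from A, B, C, D = 50*4 = 200 chips; eligible A, B, C, D
Layer 51-87: 37 each from A, B = 37*2 = 74 chips; eligible A, B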